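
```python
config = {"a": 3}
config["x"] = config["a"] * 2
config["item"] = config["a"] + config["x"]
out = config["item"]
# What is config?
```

Answer: {'a': 3, 'x': 6, 'item': 9}

Derivation:
Trace (tracking config):
config = {'a': 3}  # -> config = {'a': 3}
config['x'] = config['a'] * 2  # -> config = {'a': 3, 'x': 6}
config['item'] = config['a'] + config['x']  # -> config = {'a': 3, 'x': 6, 'item': 9}
out = config['item']  # -> out = 9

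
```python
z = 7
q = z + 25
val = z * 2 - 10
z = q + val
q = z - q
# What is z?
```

Answer: 36

Derivation:
Trace (tracking z):
z = 7  # -> z = 7
q = z + 25  # -> q = 32
val = z * 2 - 10  # -> val = 4
z = q + val  # -> z = 36
q = z - q  # -> q = 4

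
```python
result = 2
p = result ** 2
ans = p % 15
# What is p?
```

Answer: 4

Derivation:
Trace (tracking p):
result = 2  # -> result = 2
p = result ** 2  # -> p = 4
ans = p % 15  # -> ans = 4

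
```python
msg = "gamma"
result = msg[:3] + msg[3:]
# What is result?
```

Answer: 'gamma'

Derivation:
Trace (tracking result):
msg = 'gamma'  # -> msg = 'gamma'
result = msg[:3] + msg[3:]  # -> result = 'gamma'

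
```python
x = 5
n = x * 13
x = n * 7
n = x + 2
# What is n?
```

Trace (tracking n):
x = 5  # -> x = 5
n = x * 13  # -> n = 65
x = n * 7  # -> x = 455
n = x + 2  # -> n = 457

Answer: 457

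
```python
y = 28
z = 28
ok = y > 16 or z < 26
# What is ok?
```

Trace (tracking ok):
y = 28  # -> y = 28
z = 28  # -> z = 28
ok = y > 16 or z < 26  # -> ok = True

Answer: True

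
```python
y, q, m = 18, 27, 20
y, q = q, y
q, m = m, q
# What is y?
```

Trace (tracking y):
y, q, m = (18, 27, 20)  # -> y = 18, q = 27, m = 20
y, q = (q, y)  # -> y = 27, q = 18
q, m = (m, q)  # -> q = 20, m = 18

Answer: 27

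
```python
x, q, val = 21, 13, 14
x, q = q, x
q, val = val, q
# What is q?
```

Trace (tracking q):
x, q, val = (21, 13, 14)  # -> x = 21, q = 13, val = 14
x, q = (q, x)  # -> x = 13, q = 21
q, val = (val, q)  # -> q = 14, val = 21

Answer: 14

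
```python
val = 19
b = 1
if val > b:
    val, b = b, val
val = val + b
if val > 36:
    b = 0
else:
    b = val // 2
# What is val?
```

Answer: 20

Derivation:
Trace (tracking val):
val = 19  # -> val = 19
b = 1  # -> b = 1
if val > b:  # condition is True
    val, b = (b, val)  # -> val = 1, b = 19
val = val + b  # -> val = 20
if val > 36:  # condition is False
else:
    b = val // 2  # -> b = 10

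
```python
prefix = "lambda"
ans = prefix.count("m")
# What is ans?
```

Trace (tracking ans):
prefix = 'lambda'  # -> prefix = 'lambda'
ans = prefix.count('m')  # -> ans = 1

Answer: 1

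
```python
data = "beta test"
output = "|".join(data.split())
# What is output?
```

Answer: 'beta|test'

Derivation:
Trace (tracking output):
data = 'beta test'  # -> data = 'beta test'
output = '|'.join(data.split())  # -> output = 'beta|test'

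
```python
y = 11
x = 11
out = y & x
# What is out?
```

Trace (tracking out):
y = 11  # -> y = 11
x = 11  # -> x = 11
out = y & x  # -> out = 11

Answer: 11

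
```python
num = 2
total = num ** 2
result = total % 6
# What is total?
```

Answer: 4

Derivation:
Trace (tracking total):
num = 2  # -> num = 2
total = num ** 2  # -> total = 4
result = total % 6  # -> result = 4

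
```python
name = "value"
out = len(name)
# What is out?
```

Answer: 5

Derivation:
Trace (tracking out):
name = 'value'  # -> name = 'value'
out = len(name)  # -> out = 5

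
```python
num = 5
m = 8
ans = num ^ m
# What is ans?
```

Trace (tracking ans):
num = 5  # -> num = 5
m = 8  # -> m = 8
ans = num ^ m  # -> ans = 13

Answer: 13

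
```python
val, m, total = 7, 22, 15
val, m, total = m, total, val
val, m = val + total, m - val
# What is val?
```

Trace (tracking val):
val, m, total = (7, 22, 15)  # -> val = 7, m = 22, total = 15
val, m, total = (m, total, val)  # -> val = 22, m = 15, total = 7
val, m = (val + total, m - val)  # -> val = 29, m = -7

Answer: 29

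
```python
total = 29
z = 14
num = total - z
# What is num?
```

Trace (tracking num):
total = 29  # -> total = 29
z = 14  # -> z = 14
num = total - z  # -> num = 15

Answer: 15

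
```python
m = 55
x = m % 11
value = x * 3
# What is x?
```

Answer: 0

Derivation:
Trace (tracking x):
m = 55  # -> m = 55
x = m % 11  # -> x = 0
value = x * 3  # -> value = 0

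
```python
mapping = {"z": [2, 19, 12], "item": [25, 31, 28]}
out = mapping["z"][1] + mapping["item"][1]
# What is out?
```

Trace (tracking out):
mapping = {'z': [2, 19, 12], 'item': [25, 31, 28]}  # -> mapping = {'z': [2, 19, 12], 'item': [25, 31, 28]}
out = mapping['z'][1] + mapping['item'][1]  # -> out = 50

Answer: 50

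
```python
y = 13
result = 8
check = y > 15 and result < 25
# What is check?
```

Trace (tracking check):
y = 13  # -> y = 13
result = 8  # -> result = 8
check = y > 15 and result < 25  # -> check = False

Answer: False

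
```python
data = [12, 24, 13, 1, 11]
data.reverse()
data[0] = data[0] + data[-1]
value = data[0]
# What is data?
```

Answer: [23, 1, 13, 24, 12]

Derivation:
Trace (tracking data):
data = [12, 24, 13, 1, 11]  # -> data = [12, 24, 13, 1, 11]
data.reverse()  # -> data = [11, 1, 13, 24, 12]
data[0] = data[0] + data[-1]  # -> data = [23, 1, 13, 24, 12]
value = data[0]  # -> value = 23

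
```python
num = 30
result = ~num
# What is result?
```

Trace (tracking result):
num = 30  # -> num = 30
result = ~num  # -> result = -31

Answer: -31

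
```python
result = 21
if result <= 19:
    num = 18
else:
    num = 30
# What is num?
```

Answer: 30

Derivation:
Trace (tracking num):
result = 21  # -> result = 21
if result <= 19:  # condition is False
else:
    num = 30  # -> num = 30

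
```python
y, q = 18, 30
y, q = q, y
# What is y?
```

Trace (tracking y):
y, q = (18, 30)  # -> y = 18, q = 30
y, q = (q, y)  # -> y = 30, q = 18

Answer: 30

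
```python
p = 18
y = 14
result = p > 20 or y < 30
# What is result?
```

Trace (tracking result):
p = 18  # -> p = 18
y = 14  # -> y = 14
result = p > 20 or y < 30  # -> result = True

Answer: True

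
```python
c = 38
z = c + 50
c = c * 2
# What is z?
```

Trace (tracking z):
c = 38  # -> c = 38
z = c + 50  # -> z = 88
c = c * 2  # -> c = 76

Answer: 88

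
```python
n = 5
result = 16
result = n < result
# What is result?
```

Answer: True

Derivation:
Trace (tracking result):
n = 5  # -> n = 5
result = 16  # -> result = 16
result = n < result  # -> result = True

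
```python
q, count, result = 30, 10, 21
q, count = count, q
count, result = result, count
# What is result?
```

Trace (tracking result):
q, count, result = (30, 10, 21)  # -> q = 30, count = 10, result = 21
q, count = (count, q)  # -> q = 10, count = 30
count, result = (result, count)  # -> count = 21, result = 30

Answer: 30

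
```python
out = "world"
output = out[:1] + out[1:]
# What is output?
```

Answer: 'world'

Derivation:
Trace (tracking output):
out = 'world'  # -> out = 'world'
output = out[:1] + out[1:]  # -> output = 'world'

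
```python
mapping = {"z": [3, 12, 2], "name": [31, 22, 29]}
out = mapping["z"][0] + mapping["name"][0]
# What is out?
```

Answer: 34

Derivation:
Trace (tracking out):
mapping = {'z': [3, 12, 2], 'name': [31, 22, 29]}  # -> mapping = {'z': [3, 12, 2], 'name': [31, 22, 29]}
out = mapping['z'][0] + mapping['name'][0]  # -> out = 34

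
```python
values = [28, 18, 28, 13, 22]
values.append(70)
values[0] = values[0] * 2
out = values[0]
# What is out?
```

Answer: 56

Derivation:
Trace (tracking out):
values = [28, 18, 28, 13, 22]  # -> values = [28, 18, 28, 13, 22]
values.append(70)  # -> values = [28, 18, 28, 13, 22, 70]
values[0] = values[0] * 2  # -> values = [56, 18, 28, 13, 22, 70]
out = values[0]  # -> out = 56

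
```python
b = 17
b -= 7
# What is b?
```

Trace (tracking b):
b = 17  # -> b = 17
b -= 7  # -> b = 10

Answer: 10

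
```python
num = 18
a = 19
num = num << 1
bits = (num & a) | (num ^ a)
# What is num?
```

Answer: 36

Derivation:
Trace (tracking num):
num = 18  # -> num = 18
a = 19  # -> a = 19
num = num << 1  # -> num = 36
bits = num & a | num ^ a  # -> bits = 55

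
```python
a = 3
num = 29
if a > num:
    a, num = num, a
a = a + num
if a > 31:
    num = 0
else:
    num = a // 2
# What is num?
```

Trace (tracking num):
a = 3  # -> a = 3
num = 29  # -> num = 29
if a > num:  # condition is False
a = a + num  # -> a = 32
if a > 31:  # condition is True
    num = 0  # -> num = 0

Answer: 0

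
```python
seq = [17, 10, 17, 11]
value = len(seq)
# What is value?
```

Answer: 4

Derivation:
Trace (tracking value):
seq = [17, 10, 17, 11]  # -> seq = [17, 10, 17, 11]
value = len(seq)  # -> value = 4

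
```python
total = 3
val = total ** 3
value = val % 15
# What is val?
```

Answer: 27

Derivation:
Trace (tracking val):
total = 3  # -> total = 3
val = total ** 3  # -> val = 27
value = val % 15  # -> value = 12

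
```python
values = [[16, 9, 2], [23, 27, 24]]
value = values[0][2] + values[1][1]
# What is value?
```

Answer: 29

Derivation:
Trace (tracking value):
values = [[16, 9, 2], [23, 27, 24]]  # -> values = [[16, 9, 2], [23, 27, 24]]
value = values[0][2] + values[1][1]  # -> value = 29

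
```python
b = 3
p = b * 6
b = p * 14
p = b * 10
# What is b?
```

Answer: 252

Derivation:
Trace (tracking b):
b = 3  # -> b = 3
p = b * 6  # -> p = 18
b = p * 14  # -> b = 252
p = b * 10  # -> p = 2520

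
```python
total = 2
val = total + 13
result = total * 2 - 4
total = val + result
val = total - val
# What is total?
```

Answer: 15

Derivation:
Trace (tracking total):
total = 2  # -> total = 2
val = total + 13  # -> val = 15
result = total * 2 - 4  # -> result = 0
total = val + result  # -> total = 15
val = total - val  # -> val = 0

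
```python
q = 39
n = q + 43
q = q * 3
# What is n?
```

Answer: 82

Derivation:
Trace (tracking n):
q = 39  # -> q = 39
n = q + 43  # -> n = 82
q = q * 3  # -> q = 117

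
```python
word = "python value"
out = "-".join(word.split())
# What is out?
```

Trace (tracking out):
word = 'python value'  # -> word = 'python value'
out = '-'.join(word.split())  # -> out = 'python-value'

Answer: 'python-value'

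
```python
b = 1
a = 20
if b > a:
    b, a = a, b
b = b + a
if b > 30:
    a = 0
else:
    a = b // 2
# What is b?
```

Answer: 21

Derivation:
Trace (tracking b):
b = 1  # -> b = 1
a = 20  # -> a = 20
if b > a:  # condition is False
b = b + a  # -> b = 21
if b > 30:  # condition is False
else:
    a = b // 2  # -> a = 10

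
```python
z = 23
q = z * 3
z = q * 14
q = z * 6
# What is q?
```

Answer: 5796

Derivation:
Trace (tracking q):
z = 23  # -> z = 23
q = z * 3  # -> q = 69
z = q * 14  # -> z = 966
q = z * 6  # -> q = 5796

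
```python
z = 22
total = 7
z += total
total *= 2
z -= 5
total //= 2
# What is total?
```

Trace (tracking total):
z = 22  # -> z = 22
total = 7  # -> total = 7
z += total  # -> z = 29
total *= 2  # -> total = 14
z -= 5  # -> z = 24
total //= 2  # -> total = 7

Answer: 7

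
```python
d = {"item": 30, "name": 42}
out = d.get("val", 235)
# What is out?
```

Answer: 235

Derivation:
Trace (tracking out):
d = {'item': 30, 'name': 42}  # -> d = {'item': 30, 'name': 42}
out = d.get('val', 235)  # -> out = 235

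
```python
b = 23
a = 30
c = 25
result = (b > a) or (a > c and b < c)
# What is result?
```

Trace (tracking result):
b = 23  # -> b = 23
a = 30  # -> a = 30
c = 25  # -> c = 25
result = b > a or (a > c and b < c)  # -> result = True

Answer: True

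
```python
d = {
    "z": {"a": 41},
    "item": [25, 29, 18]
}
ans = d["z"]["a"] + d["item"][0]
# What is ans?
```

Trace (tracking ans):
d = {'z': {'a': 41}, 'item': [25, 29, 18]}  # -> d = {'z': {'a': 41}, 'item': [25, 29, 18]}
ans = d['z']['a'] + d['item'][0]  # -> ans = 66

Answer: 66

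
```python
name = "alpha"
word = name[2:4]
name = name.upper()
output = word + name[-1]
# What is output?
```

Answer: 'phA'

Derivation:
Trace (tracking output):
name = 'alpha'  # -> name = 'alpha'
word = name[2:4]  # -> word = 'ph'
name = name.upper()  # -> name = 'ALPHA'
output = word + name[-1]  # -> output = 'phA'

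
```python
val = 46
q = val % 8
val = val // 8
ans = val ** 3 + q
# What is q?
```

Trace (tracking q):
val = 46  # -> val = 46
q = val % 8  # -> q = 6
val = val // 8  # -> val = 5
ans = val ** 3 + q  # -> ans = 131

Answer: 6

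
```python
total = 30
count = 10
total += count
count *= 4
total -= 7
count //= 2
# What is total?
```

Answer: 33

Derivation:
Trace (tracking total):
total = 30  # -> total = 30
count = 10  # -> count = 10
total += count  # -> total = 40
count *= 4  # -> count = 40
total -= 7  # -> total = 33
count //= 2  # -> count = 20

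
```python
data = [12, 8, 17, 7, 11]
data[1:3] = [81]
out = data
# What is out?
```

Answer: [12, 81, 7, 11]

Derivation:
Trace (tracking out):
data = [12, 8, 17, 7, 11]  # -> data = [12, 8, 17, 7, 11]
data[1:3] = [81]  # -> data = [12, 81, 7, 11]
out = data  # -> out = [12, 81, 7, 11]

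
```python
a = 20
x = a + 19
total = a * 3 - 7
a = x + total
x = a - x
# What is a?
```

Trace (tracking a):
a = 20  # -> a = 20
x = a + 19  # -> x = 39
total = a * 3 - 7  # -> total = 53
a = x + total  # -> a = 92
x = a - x  # -> x = 53

Answer: 92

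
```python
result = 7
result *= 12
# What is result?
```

Trace (tracking result):
result = 7  # -> result = 7
result *= 12  # -> result = 84

Answer: 84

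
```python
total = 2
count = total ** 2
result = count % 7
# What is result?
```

Answer: 4

Derivation:
Trace (tracking result):
total = 2  # -> total = 2
count = total ** 2  # -> count = 4
result = count % 7  # -> result = 4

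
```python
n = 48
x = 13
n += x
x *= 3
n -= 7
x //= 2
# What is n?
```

Answer: 54

Derivation:
Trace (tracking n):
n = 48  # -> n = 48
x = 13  # -> x = 13
n += x  # -> n = 61
x *= 3  # -> x = 39
n -= 7  # -> n = 54
x //= 2  # -> x = 19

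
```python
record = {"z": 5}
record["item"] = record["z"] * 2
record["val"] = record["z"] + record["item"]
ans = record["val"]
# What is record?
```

Trace (tracking record):
record = {'z': 5}  # -> record = {'z': 5}
record['item'] = record['z'] * 2  # -> record = {'z': 5, 'item': 10}
record['val'] = record['z'] + record['item']  # -> record = {'z': 5, 'item': 10, 'val': 15}
ans = record['val']  # -> ans = 15

Answer: {'z': 5, 'item': 10, 'val': 15}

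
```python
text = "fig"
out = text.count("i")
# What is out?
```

Answer: 1

Derivation:
Trace (tracking out):
text = 'fig'  # -> text = 'fig'
out = text.count('i')  # -> out = 1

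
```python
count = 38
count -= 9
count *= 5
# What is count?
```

Trace (tracking count):
count = 38  # -> count = 38
count -= 9  # -> count = 29
count *= 5  # -> count = 145

Answer: 145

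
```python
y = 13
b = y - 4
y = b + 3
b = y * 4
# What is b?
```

Trace (tracking b):
y = 13  # -> y = 13
b = y - 4  # -> b = 9
y = b + 3  # -> y = 12
b = y * 4  # -> b = 48

Answer: 48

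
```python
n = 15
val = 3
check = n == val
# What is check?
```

Answer: False

Derivation:
Trace (tracking check):
n = 15  # -> n = 15
val = 3  # -> val = 3
check = n == val  # -> check = False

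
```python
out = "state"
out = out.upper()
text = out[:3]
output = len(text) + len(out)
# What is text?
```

Answer: 'STA'

Derivation:
Trace (tracking text):
out = 'state'  # -> out = 'state'
out = out.upper()  # -> out = 'STATE'
text = out[:3]  # -> text = 'STA'
output = len(text) + len(out)  # -> output = 8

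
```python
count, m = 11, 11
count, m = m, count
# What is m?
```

Trace (tracking m):
count, m = (11, 11)  # -> count = 11, m = 11
count, m = (m, count)  # -> count = 11, m = 11

Answer: 11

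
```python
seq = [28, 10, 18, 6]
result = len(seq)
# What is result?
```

Answer: 4

Derivation:
Trace (tracking result):
seq = [28, 10, 18, 6]  # -> seq = [28, 10, 18, 6]
result = len(seq)  # -> result = 4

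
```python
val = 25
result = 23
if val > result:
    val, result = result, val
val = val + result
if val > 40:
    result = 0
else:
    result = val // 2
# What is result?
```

Answer: 0

Derivation:
Trace (tracking result):
val = 25  # -> val = 25
result = 23  # -> result = 23
if val > result:  # condition is True
    val, result = (result, val)  # -> val = 23, result = 25
val = val + result  # -> val = 48
if val > 40:  # condition is True
    result = 0  # -> result = 0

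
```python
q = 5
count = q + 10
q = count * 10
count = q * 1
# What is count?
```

Answer: 150

Derivation:
Trace (tracking count):
q = 5  # -> q = 5
count = q + 10  # -> count = 15
q = count * 10  # -> q = 150
count = q * 1  # -> count = 150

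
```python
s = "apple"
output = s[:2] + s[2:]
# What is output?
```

Answer: 'apple'

Derivation:
Trace (tracking output):
s = 'apple'  # -> s = 'apple'
output = s[:2] + s[2:]  # -> output = 'apple'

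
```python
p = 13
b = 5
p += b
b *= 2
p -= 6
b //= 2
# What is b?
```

Answer: 5

Derivation:
Trace (tracking b):
p = 13  # -> p = 13
b = 5  # -> b = 5
p += b  # -> p = 18
b *= 2  # -> b = 10
p -= 6  # -> p = 12
b //= 2  # -> b = 5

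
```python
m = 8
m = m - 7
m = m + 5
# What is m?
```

Answer: 6

Derivation:
Trace (tracking m):
m = 8  # -> m = 8
m = m - 7  # -> m = 1
m = m + 5  # -> m = 6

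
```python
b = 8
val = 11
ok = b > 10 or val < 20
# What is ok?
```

Trace (tracking ok):
b = 8  # -> b = 8
val = 11  # -> val = 11
ok = b > 10 or val < 20  # -> ok = True

Answer: True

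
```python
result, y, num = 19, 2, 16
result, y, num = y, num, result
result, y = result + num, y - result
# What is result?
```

Trace (tracking result):
result, y, num = (19, 2, 16)  # -> result = 19, y = 2, num = 16
result, y, num = (y, num, result)  # -> result = 2, y = 16, num = 19
result, y = (result + num, y - result)  # -> result = 21, y = 14

Answer: 21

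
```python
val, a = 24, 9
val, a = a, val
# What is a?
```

Answer: 24

Derivation:
Trace (tracking a):
val, a = (24, 9)  # -> val = 24, a = 9
val, a = (a, val)  # -> val = 9, a = 24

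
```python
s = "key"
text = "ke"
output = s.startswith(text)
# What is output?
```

Answer: True

Derivation:
Trace (tracking output):
s = 'key'  # -> s = 'key'
text = 'ke'  # -> text = 'ke'
output = s.startswith(text)  # -> output = True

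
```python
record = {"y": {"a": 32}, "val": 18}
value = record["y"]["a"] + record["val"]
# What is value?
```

Answer: 50

Derivation:
Trace (tracking value):
record = {'y': {'a': 32}, 'val': 18}  # -> record = {'y': {'a': 32}, 'val': 18}
value = record['y']['a'] + record['val']  # -> value = 50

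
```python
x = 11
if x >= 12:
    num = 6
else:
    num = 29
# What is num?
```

Trace (tracking num):
x = 11  # -> x = 11
if x >= 12:  # condition is False
else:
    num = 29  # -> num = 29

Answer: 29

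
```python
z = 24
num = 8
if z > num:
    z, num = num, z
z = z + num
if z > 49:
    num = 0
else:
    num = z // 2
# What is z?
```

Answer: 32

Derivation:
Trace (tracking z):
z = 24  # -> z = 24
num = 8  # -> num = 8
if z > num:  # condition is True
    z, num = (num, z)  # -> z = 8, num = 24
z = z + num  # -> z = 32
if z > 49:  # condition is False
else:
    num = z // 2  # -> num = 16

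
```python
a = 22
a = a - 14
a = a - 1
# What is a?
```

Answer: 7

Derivation:
Trace (tracking a):
a = 22  # -> a = 22
a = a - 14  # -> a = 8
a = a - 1  # -> a = 7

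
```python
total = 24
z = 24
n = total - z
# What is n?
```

Trace (tracking n):
total = 24  # -> total = 24
z = 24  # -> z = 24
n = total - z  # -> n = 0

Answer: 0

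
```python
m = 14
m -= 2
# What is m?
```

Trace (tracking m):
m = 14  # -> m = 14
m -= 2  # -> m = 12

Answer: 12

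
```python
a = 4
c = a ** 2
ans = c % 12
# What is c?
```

Answer: 16

Derivation:
Trace (tracking c):
a = 4  # -> a = 4
c = a ** 2  # -> c = 16
ans = c % 12  # -> ans = 4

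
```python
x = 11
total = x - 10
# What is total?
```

Trace (tracking total):
x = 11  # -> x = 11
total = x - 10  # -> total = 1

Answer: 1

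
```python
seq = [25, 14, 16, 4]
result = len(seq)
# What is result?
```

Trace (tracking result):
seq = [25, 14, 16, 4]  # -> seq = [25, 14, 16, 4]
result = len(seq)  # -> result = 4

Answer: 4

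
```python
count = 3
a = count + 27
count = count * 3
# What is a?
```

Answer: 30

Derivation:
Trace (tracking a):
count = 3  # -> count = 3
a = count + 27  # -> a = 30
count = count * 3  # -> count = 9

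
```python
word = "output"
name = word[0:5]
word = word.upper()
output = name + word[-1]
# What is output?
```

Trace (tracking output):
word = 'output'  # -> word = 'output'
name = word[0:5]  # -> name = 'outpu'
word = word.upper()  # -> word = 'OUTPUT'
output = name + word[-1]  # -> output = 'outpuT'

Answer: 'outpuT'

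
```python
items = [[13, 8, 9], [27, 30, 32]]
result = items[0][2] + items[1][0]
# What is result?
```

Answer: 36

Derivation:
Trace (tracking result):
items = [[13, 8, 9], [27, 30, 32]]  # -> items = [[13, 8, 9], [27, 30, 32]]
result = items[0][2] + items[1][0]  # -> result = 36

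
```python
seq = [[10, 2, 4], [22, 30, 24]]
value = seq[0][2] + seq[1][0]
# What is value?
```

Trace (tracking value):
seq = [[10, 2, 4], [22, 30, 24]]  # -> seq = [[10, 2, 4], [22, 30, 24]]
value = seq[0][2] + seq[1][0]  # -> value = 26

Answer: 26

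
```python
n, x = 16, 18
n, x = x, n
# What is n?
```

Answer: 18

Derivation:
Trace (tracking n):
n, x = (16, 18)  # -> n = 16, x = 18
n, x = (x, n)  # -> n = 18, x = 16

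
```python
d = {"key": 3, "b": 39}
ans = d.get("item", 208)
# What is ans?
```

Answer: 208

Derivation:
Trace (tracking ans):
d = {'key': 3, 'b': 39}  # -> d = {'key': 3, 'b': 39}
ans = d.get('item', 208)  # -> ans = 208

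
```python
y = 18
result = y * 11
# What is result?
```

Answer: 198

Derivation:
Trace (tracking result):
y = 18  # -> y = 18
result = y * 11  # -> result = 198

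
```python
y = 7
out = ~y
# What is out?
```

Trace (tracking out):
y = 7  # -> y = 7
out = ~y  # -> out = -8

Answer: -8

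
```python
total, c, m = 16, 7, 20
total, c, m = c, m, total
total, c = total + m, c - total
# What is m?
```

Trace (tracking m):
total, c, m = (16, 7, 20)  # -> total = 16, c = 7, m = 20
total, c, m = (c, m, total)  # -> total = 7, c = 20, m = 16
total, c = (total + m, c - total)  # -> total = 23, c = 13

Answer: 16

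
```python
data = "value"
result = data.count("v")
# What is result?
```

Answer: 1

Derivation:
Trace (tracking result):
data = 'value'  # -> data = 'value'
result = data.count('v')  # -> result = 1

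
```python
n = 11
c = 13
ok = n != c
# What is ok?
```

Trace (tracking ok):
n = 11  # -> n = 11
c = 13  # -> c = 13
ok = n != c  # -> ok = True

Answer: True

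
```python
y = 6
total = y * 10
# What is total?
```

Answer: 60

Derivation:
Trace (tracking total):
y = 6  # -> y = 6
total = y * 10  # -> total = 60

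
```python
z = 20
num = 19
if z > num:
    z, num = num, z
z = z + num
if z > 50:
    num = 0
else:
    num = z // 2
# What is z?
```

Answer: 39

Derivation:
Trace (tracking z):
z = 20  # -> z = 20
num = 19  # -> num = 19
if z > num:  # condition is True
    z, num = (num, z)  # -> z = 19, num = 20
z = z + num  # -> z = 39
if z > 50:  # condition is False
else:
    num = z // 2  # -> num = 19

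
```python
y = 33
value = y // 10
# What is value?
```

Trace (tracking value):
y = 33  # -> y = 33
value = y // 10  # -> value = 3

Answer: 3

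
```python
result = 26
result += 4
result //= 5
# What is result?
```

Answer: 6

Derivation:
Trace (tracking result):
result = 26  # -> result = 26
result += 4  # -> result = 30
result //= 5  # -> result = 6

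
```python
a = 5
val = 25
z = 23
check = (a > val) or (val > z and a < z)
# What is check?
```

Answer: True

Derivation:
Trace (tracking check):
a = 5  # -> a = 5
val = 25  # -> val = 25
z = 23  # -> z = 23
check = a > val or (val > z and a < z)  # -> check = True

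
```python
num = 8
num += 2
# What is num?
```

Trace (tracking num):
num = 8  # -> num = 8
num += 2  # -> num = 10

Answer: 10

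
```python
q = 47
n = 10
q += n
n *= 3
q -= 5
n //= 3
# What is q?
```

Answer: 52

Derivation:
Trace (tracking q):
q = 47  # -> q = 47
n = 10  # -> n = 10
q += n  # -> q = 57
n *= 3  # -> n = 30
q -= 5  # -> q = 52
n //= 3  # -> n = 10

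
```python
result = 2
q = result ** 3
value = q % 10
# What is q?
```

Trace (tracking q):
result = 2  # -> result = 2
q = result ** 3  # -> q = 8
value = q % 10  # -> value = 8

Answer: 8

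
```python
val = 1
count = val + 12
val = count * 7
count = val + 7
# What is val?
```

Answer: 91

Derivation:
Trace (tracking val):
val = 1  # -> val = 1
count = val + 12  # -> count = 13
val = count * 7  # -> val = 91
count = val + 7  # -> count = 98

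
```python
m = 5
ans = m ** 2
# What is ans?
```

Trace (tracking ans):
m = 5  # -> m = 5
ans = m ** 2  # -> ans = 25

Answer: 25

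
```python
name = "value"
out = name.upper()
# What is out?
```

Trace (tracking out):
name = 'value'  # -> name = 'value'
out = name.upper()  # -> out = 'VALUE'

Answer: 'VALUE'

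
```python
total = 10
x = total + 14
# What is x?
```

Trace (tracking x):
total = 10  # -> total = 10
x = total + 14  # -> x = 24

Answer: 24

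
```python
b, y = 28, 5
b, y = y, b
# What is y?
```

Answer: 28

Derivation:
Trace (tracking y):
b, y = (28, 5)  # -> b = 28, y = 5
b, y = (y, b)  # -> b = 5, y = 28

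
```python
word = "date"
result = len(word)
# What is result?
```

Answer: 4

Derivation:
Trace (tracking result):
word = 'date'  # -> word = 'date'
result = len(word)  # -> result = 4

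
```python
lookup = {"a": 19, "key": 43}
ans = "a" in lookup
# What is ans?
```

Answer: True

Derivation:
Trace (tracking ans):
lookup = {'a': 19, 'key': 43}  # -> lookup = {'a': 19, 'key': 43}
ans = 'a' in lookup  # -> ans = True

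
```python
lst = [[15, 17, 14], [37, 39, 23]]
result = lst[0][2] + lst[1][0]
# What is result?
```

Answer: 51

Derivation:
Trace (tracking result):
lst = [[15, 17, 14], [37, 39, 23]]  # -> lst = [[15, 17, 14], [37, 39, 23]]
result = lst[0][2] + lst[1][0]  # -> result = 51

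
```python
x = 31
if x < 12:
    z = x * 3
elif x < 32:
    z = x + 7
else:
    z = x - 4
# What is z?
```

Trace (tracking z):
x = 31  # -> x = 31
if x < 12:  # condition is False
elif x < 32:  # condition is True
    z = x + 7  # -> z = 38

Answer: 38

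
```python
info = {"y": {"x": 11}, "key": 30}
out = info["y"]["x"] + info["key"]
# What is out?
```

Trace (tracking out):
info = {'y': {'x': 11}, 'key': 30}  # -> info = {'y': {'x': 11}, 'key': 30}
out = info['y']['x'] + info['key']  # -> out = 41

Answer: 41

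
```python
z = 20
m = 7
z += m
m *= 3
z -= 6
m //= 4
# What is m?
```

Answer: 5

Derivation:
Trace (tracking m):
z = 20  # -> z = 20
m = 7  # -> m = 7
z += m  # -> z = 27
m *= 3  # -> m = 21
z -= 6  # -> z = 21
m //= 4  # -> m = 5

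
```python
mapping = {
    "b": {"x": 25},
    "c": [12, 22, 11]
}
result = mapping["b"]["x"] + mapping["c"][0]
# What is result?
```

Trace (tracking result):
mapping = {'b': {'x': 25}, 'c': [12, 22, 11]}  # -> mapping = {'b': {'x': 25}, 'c': [12, 22, 11]}
result = mapping['b']['x'] + mapping['c'][0]  # -> result = 37

Answer: 37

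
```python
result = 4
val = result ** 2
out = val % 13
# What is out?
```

Trace (tracking out):
result = 4  # -> result = 4
val = result ** 2  # -> val = 16
out = val % 13  # -> out = 3

Answer: 3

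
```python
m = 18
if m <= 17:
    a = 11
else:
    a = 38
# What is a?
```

Trace (tracking a):
m = 18  # -> m = 18
if m <= 17:  # condition is False
else:
    a = 38  # -> a = 38

Answer: 38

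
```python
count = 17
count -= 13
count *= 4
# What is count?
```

Answer: 16

Derivation:
Trace (tracking count):
count = 17  # -> count = 17
count -= 13  # -> count = 4
count *= 4  # -> count = 16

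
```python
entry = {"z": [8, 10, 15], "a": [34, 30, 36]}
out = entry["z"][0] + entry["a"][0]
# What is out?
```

Answer: 42

Derivation:
Trace (tracking out):
entry = {'z': [8, 10, 15], 'a': [34, 30, 36]}  # -> entry = {'z': [8, 10, 15], 'a': [34, 30, 36]}
out = entry['z'][0] + entry['a'][0]  # -> out = 42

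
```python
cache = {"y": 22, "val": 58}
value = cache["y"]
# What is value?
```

Trace (tracking value):
cache = {'y': 22, 'val': 58}  # -> cache = {'y': 22, 'val': 58}
value = cache['y']  # -> value = 22

Answer: 22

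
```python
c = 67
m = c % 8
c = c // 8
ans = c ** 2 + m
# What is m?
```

Trace (tracking m):
c = 67  # -> c = 67
m = c % 8  # -> m = 3
c = c // 8  # -> c = 8
ans = c ** 2 + m  # -> ans = 67

Answer: 3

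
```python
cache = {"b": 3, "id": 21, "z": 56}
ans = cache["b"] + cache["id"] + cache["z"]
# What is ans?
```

Trace (tracking ans):
cache = {'b': 3, 'id': 21, 'z': 56}  # -> cache = {'b': 3, 'id': 21, 'z': 56}
ans = cache['b'] + cache['id'] + cache['z']  # -> ans = 80

Answer: 80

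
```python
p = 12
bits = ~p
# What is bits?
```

Trace (tracking bits):
p = 12  # -> p = 12
bits = ~p  # -> bits = -13

Answer: -13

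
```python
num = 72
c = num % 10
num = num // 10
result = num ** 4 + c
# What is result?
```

Trace (tracking result):
num = 72  # -> num = 72
c = num % 10  # -> c = 2
num = num // 10  # -> num = 7
result = num ** 4 + c  # -> result = 2403

Answer: 2403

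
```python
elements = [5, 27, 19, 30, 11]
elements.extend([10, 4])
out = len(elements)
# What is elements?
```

Trace (tracking elements):
elements = [5, 27, 19, 30, 11]  # -> elements = [5, 27, 19, 30, 11]
elements.extend([10, 4])  # -> elements = [5, 27, 19, 30, 11, 10, 4]
out = len(elements)  # -> out = 7

Answer: [5, 27, 19, 30, 11, 10, 4]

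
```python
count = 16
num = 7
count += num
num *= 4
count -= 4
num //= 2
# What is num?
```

Answer: 14

Derivation:
Trace (tracking num):
count = 16  # -> count = 16
num = 7  # -> num = 7
count += num  # -> count = 23
num *= 4  # -> num = 28
count -= 4  # -> count = 19
num //= 2  # -> num = 14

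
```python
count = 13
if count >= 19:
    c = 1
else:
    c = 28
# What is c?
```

Trace (tracking c):
count = 13  # -> count = 13
if count >= 19:  # condition is False
else:
    c = 28  # -> c = 28

Answer: 28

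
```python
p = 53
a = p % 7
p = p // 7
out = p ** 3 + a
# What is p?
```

Trace (tracking p):
p = 53  # -> p = 53
a = p % 7  # -> a = 4
p = p // 7  # -> p = 7
out = p ** 3 + a  # -> out = 347

Answer: 7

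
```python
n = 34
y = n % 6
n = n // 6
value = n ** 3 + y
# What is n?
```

Trace (tracking n):
n = 34  # -> n = 34
y = n % 6  # -> y = 4
n = n // 6  # -> n = 5
value = n ** 3 + y  # -> value = 129

Answer: 5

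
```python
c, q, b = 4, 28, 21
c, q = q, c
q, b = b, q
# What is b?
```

Answer: 4

Derivation:
Trace (tracking b):
c, q, b = (4, 28, 21)  # -> c = 4, q = 28, b = 21
c, q = (q, c)  # -> c = 28, q = 4
q, b = (b, q)  # -> q = 21, b = 4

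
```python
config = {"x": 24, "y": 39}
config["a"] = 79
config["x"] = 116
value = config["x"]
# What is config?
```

Answer: {'x': 116, 'y': 39, 'a': 79}

Derivation:
Trace (tracking config):
config = {'x': 24, 'y': 39}  # -> config = {'x': 24, 'y': 39}
config['a'] = 79  # -> config = {'x': 24, 'y': 39, 'a': 79}
config['x'] = 116  # -> config = {'x': 116, 'y': 39, 'a': 79}
value = config['x']  # -> value = 116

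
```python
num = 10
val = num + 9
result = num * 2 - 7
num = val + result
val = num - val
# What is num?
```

Answer: 32

Derivation:
Trace (tracking num):
num = 10  # -> num = 10
val = num + 9  # -> val = 19
result = num * 2 - 7  # -> result = 13
num = val + result  # -> num = 32
val = num - val  # -> val = 13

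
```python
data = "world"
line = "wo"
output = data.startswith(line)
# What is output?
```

Trace (tracking output):
data = 'world'  # -> data = 'world'
line = 'wo'  # -> line = 'wo'
output = data.startswith(line)  # -> output = True

Answer: True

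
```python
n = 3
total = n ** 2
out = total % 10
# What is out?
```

Answer: 9

Derivation:
Trace (tracking out):
n = 3  # -> n = 3
total = n ** 2  # -> total = 9
out = total % 10  # -> out = 9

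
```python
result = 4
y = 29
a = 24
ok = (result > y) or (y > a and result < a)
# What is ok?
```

Answer: True

Derivation:
Trace (tracking ok):
result = 4  # -> result = 4
y = 29  # -> y = 29
a = 24  # -> a = 24
ok = result > y or (y > a and result < a)  # -> ok = True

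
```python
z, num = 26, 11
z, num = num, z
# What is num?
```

Trace (tracking num):
z, num = (26, 11)  # -> z = 26, num = 11
z, num = (num, z)  # -> z = 11, num = 26

Answer: 26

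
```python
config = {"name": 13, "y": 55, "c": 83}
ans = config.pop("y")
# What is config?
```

Trace (tracking config):
config = {'name': 13, 'y': 55, 'c': 83}  # -> config = {'name': 13, 'y': 55, 'c': 83}
ans = config.pop('y')  # -> ans = 55

Answer: {'name': 13, 'c': 83}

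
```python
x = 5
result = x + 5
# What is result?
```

Trace (tracking result):
x = 5  # -> x = 5
result = x + 5  # -> result = 10

Answer: 10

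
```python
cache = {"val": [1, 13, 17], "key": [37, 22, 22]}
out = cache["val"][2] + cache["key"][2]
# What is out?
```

Trace (tracking out):
cache = {'val': [1, 13, 17], 'key': [37, 22, 22]}  # -> cache = {'val': [1, 13, 17], 'key': [37, 22, 22]}
out = cache['val'][2] + cache['key'][2]  # -> out = 39

Answer: 39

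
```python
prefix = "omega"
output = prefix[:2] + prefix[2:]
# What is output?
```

Answer: 'omega'

Derivation:
Trace (tracking output):
prefix = 'omega'  # -> prefix = 'omega'
output = prefix[:2] + prefix[2:]  # -> output = 'omega'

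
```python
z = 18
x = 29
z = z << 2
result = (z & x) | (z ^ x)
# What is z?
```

Answer: 72

Derivation:
Trace (tracking z):
z = 18  # -> z = 18
x = 29  # -> x = 29
z = z << 2  # -> z = 72
result = z & x | z ^ x  # -> result = 93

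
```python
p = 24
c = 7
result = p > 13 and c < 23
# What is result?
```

Answer: True

Derivation:
Trace (tracking result):
p = 24  # -> p = 24
c = 7  # -> c = 7
result = p > 13 and c < 23  # -> result = True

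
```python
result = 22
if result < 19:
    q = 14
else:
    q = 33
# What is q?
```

Trace (tracking q):
result = 22  # -> result = 22
if result < 19:  # condition is False
else:
    q = 33  # -> q = 33

Answer: 33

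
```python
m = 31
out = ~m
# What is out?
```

Trace (tracking out):
m = 31  # -> m = 31
out = ~m  # -> out = -32

Answer: -32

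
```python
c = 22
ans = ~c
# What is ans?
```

Trace (tracking ans):
c = 22  # -> c = 22
ans = ~c  # -> ans = -23

Answer: -23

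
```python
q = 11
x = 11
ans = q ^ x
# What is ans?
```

Answer: 0

Derivation:
Trace (tracking ans):
q = 11  # -> q = 11
x = 11  # -> x = 11
ans = q ^ x  # -> ans = 0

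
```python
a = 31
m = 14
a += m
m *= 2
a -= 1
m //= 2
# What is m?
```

Answer: 14

Derivation:
Trace (tracking m):
a = 31  # -> a = 31
m = 14  # -> m = 14
a += m  # -> a = 45
m *= 2  # -> m = 28
a -= 1  # -> a = 44
m //= 2  # -> m = 14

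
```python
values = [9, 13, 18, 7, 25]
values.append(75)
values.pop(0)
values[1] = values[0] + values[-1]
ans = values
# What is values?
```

Answer: [13, 88, 7, 25, 75]

Derivation:
Trace (tracking values):
values = [9, 13, 18, 7, 25]  # -> values = [9, 13, 18, 7, 25]
values.append(75)  # -> values = [9, 13, 18, 7, 25, 75]
values.pop(0)  # -> values = [13, 18, 7, 25, 75]
values[1] = values[0] + values[-1]  # -> values = [13, 88, 7, 25, 75]
ans = values  # -> ans = [13, 88, 7, 25, 75]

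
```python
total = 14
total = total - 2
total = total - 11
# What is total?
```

Trace (tracking total):
total = 14  # -> total = 14
total = total - 2  # -> total = 12
total = total - 11  # -> total = 1

Answer: 1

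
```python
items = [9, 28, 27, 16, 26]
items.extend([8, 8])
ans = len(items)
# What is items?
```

Trace (tracking items):
items = [9, 28, 27, 16, 26]  # -> items = [9, 28, 27, 16, 26]
items.extend([8, 8])  # -> items = [9, 28, 27, 16, 26, 8, 8]
ans = len(items)  # -> ans = 7

Answer: [9, 28, 27, 16, 26, 8, 8]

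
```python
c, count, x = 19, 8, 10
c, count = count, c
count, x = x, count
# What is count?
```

Answer: 10

Derivation:
Trace (tracking count):
c, count, x = (19, 8, 10)  # -> c = 19, count = 8, x = 10
c, count = (count, c)  # -> c = 8, count = 19
count, x = (x, count)  # -> count = 10, x = 19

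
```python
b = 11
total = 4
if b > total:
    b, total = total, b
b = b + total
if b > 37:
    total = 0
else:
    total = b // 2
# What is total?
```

Trace (tracking total):
b = 11  # -> b = 11
total = 4  # -> total = 4
if b > total:  # condition is True
    b, total = (total, b)  # -> b = 4, total = 11
b = b + total  # -> b = 15
if b > 37:  # condition is False
else:
    total = b // 2  # -> total = 7

Answer: 7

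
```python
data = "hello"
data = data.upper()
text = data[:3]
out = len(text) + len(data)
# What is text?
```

Trace (tracking text):
data = 'hello'  # -> data = 'hello'
data = data.upper()  # -> data = 'HELLO'
text = data[:3]  # -> text = 'HEL'
out = len(text) + len(data)  # -> out = 8

Answer: 'HEL'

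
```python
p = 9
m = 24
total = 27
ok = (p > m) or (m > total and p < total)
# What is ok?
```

Trace (tracking ok):
p = 9  # -> p = 9
m = 24  # -> m = 24
total = 27  # -> total = 27
ok = p > m or (m > total and p < total)  # -> ok = False

Answer: False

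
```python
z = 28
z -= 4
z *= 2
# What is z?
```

Answer: 48

Derivation:
Trace (tracking z):
z = 28  # -> z = 28
z -= 4  # -> z = 24
z *= 2  # -> z = 48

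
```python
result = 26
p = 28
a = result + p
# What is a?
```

Answer: 54

Derivation:
Trace (tracking a):
result = 26  # -> result = 26
p = 28  # -> p = 28
a = result + p  # -> a = 54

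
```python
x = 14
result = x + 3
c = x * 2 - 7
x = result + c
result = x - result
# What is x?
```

Answer: 38

Derivation:
Trace (tracking x):
x = 14  # -> x = 14
result = x + 3  # -> result = 17
c = x * 2 - 7  # -> c = 21
x = result + c  # -> x = 38
result = x - result  # -> result = 21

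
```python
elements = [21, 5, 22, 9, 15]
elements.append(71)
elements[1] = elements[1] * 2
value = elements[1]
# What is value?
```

Answer: 10

Derivation:
Trace (tracking value):
elements = [21, 5, 22, 9, 15]  # -> elements = [21, 5, 22, 9, 15]
elements.append(71)  # -> elements = [21, 5, 22, 9, 15, 71]
elements[1] = elements[1] * 2  # -> elements = [21, 10, 22, 9, 15, 71]
value = elements[1]  # -> value = 10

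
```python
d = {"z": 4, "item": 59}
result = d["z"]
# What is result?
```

Trace (tracking result):
d = {'z': 4, 'item': 59}  # -> d = {'z': 4, 'item': 59}
result = d['z']  # -> result = 4

Answer: 4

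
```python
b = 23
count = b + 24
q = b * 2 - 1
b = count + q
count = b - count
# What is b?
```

Trace (tracking b):
b = 23  # -> b = 23
count = b + 24  # -> count = 47
q = b * 2 - 1  # -> q = 45
b = count + q  # -> b = 92
count = b - count  # -> count = 45

Answer: 92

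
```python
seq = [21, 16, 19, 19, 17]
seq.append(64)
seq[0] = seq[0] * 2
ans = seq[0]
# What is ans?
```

Trace (tracking ans):
seq = [21, 16, 19, 19, 17]  # -> seq = [21, 16, 19, 19, 17]
seq.append(64)  # -> seq = [21, 16, 19, 19, 17, 64]
seq[0] = seq[0] * 2  # -> seq = [42, 16, 19, 19, 17, 64]
ans = seq[0]  # -> ans = 42

Answer: 42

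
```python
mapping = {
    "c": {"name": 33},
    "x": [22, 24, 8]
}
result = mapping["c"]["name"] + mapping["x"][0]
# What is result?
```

Answer: 55

Derivation:
Trace (tracking result):
mapping = {'c': {'name': 33}, 'x': [22, 24, 8]}  # -> mapping = {'c': {'name': 33}, 'x': [22, 24, 8]}
result = mapping['c']['name'] + mapping['x'][0]  # -> result = 55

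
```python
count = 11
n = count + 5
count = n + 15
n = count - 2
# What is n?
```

Trace (tracking n):
count = 11  # -> count = 11
n = count + 5  # -> n = 16
count = n + 15  # -> count = 31
n = count - 2  # -> n = 29

Answer: 29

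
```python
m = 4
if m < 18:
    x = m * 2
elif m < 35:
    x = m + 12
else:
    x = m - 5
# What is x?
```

Answer: 8

Derivation:
Trace (tracking x):
m = 4  # -> m = 4
if m < 18:  # condition is True
    x = m * 2  # -> x = 8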